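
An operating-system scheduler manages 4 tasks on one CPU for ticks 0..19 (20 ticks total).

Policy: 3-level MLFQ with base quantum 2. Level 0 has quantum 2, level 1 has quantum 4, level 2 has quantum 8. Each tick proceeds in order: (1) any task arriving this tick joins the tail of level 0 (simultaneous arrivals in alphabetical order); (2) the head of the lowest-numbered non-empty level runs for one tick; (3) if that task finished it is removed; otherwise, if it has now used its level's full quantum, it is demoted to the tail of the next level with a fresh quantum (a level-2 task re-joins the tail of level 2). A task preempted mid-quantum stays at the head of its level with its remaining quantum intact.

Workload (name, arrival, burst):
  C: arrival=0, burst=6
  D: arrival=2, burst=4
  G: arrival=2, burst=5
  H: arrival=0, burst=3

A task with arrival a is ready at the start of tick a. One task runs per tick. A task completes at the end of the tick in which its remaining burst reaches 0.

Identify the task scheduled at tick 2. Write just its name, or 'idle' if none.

running at tick 2 = H

t=0: L0/L1/L2 = CH/-/- → run C
t=1: L0/L1/L2 = CH/-/- → run C
t=2: L0/L1/L2 = HDG/C/- → run H
t=3: L0/L1/L2 = HDG/C/- → run H
t=4: L0/L1/L2 = DG/CH/- → run D
t=5: L0/L1/L2 = DG/CH/- → run D
t=6: L0/L1/L2 = G/CHD/- → run G
t=7: L0/L1/L2 = G/CHD/- → run G
t=8: L0/L1/L2 = -/CHDG/- → run C
t=9: L0/L1/L2 = -/CHDG/- → run C
t=10: L0/L1/L2 = -/CHDG/- → run C
t=11: L0/L1/L2 = -/CHDG/- → run C
t=12: L0/L1/L2 = -/HDG/- → run H
t=13: L0/L1/L2 = -/DG/- → run D
t=14: L0/L1/L2 = -/DG/- → run D
t=15: L0/L1/L2 = -/G/- → run G
t=16: L0/L1/L2 = -/G/- → run G
t=17: L0/L1/L2 = -/G/- → run G
t=18: (idle)
t=19: (idle)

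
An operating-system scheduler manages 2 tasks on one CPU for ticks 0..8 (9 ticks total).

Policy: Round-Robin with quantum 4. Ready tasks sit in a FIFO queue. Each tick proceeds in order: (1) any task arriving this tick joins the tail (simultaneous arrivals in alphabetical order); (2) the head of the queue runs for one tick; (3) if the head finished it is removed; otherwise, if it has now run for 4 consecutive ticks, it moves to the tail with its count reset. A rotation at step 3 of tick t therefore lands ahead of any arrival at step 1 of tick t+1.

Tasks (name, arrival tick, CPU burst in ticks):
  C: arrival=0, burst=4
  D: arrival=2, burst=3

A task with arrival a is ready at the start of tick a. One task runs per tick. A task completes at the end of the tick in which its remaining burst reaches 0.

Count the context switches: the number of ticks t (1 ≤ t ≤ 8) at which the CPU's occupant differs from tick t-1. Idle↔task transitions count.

t=0: queue=[C] q_used=0 → run C
t=1: queue=[C] q_used=1 → run C
t=2: queue=[C,D] q_used=2 → run C
t=3: queue=[C,D] q_used=3 → run C
t=4: queue=[D] q_used=0 → run D
t=5: queue=[D] q_used=1 → run D
t=6: queue=[D] q_used=2 → run D
t=7: (idle)
t=8: (idle)

context switches = 2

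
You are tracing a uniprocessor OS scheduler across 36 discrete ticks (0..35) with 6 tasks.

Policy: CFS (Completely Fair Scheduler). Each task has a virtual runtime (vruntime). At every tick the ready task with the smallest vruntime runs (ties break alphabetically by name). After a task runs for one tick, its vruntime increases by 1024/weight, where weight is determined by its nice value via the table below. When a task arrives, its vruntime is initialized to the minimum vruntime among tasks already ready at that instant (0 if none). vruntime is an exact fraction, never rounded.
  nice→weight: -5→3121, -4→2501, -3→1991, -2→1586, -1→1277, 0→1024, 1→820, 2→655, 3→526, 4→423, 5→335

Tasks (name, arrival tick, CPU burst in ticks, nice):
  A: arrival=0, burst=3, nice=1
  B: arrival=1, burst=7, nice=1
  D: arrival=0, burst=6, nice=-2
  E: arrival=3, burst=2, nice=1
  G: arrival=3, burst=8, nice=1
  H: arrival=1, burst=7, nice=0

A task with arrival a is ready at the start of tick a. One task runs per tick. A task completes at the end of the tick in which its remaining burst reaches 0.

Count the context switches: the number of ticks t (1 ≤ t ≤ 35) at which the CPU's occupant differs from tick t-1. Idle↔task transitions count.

t=0: vr[A=0 D=0] → run A
t=1: vr[A=256/205 B=0 D=0 H=0] → run B
t=2: vr[A=256/205 B=256/205 D=0 H=0] → run D
t=3: vr[A=256/205 B=256/205 D=512/793 E=0 G=0 H=0] → run E
t=4: vr[A=256/205 B=256/205 D=512/793 E=256/205 G=0 H=0] → run G
t=5: vr[A=256/205 B=256/205 D=512/793 E=256/205 G=256/205 H=0] → run H
t=6: vr[A=256/205 B=256/205 D=512/793 E=256/205 G=256/205 H=1] → run D
t=7: vr[A=256/205 B=256/205 D=1024/793 E=256/205 G=256/205 H=1] → run H
t=8: vr[A=256/205 B=256/205 D=1024/793 E=256/205 G=256/205 H=2] → run A
t=9: vr[A=512/205 B=256/205 D=1024/793 E=256/205 G=256/205 H=2] → run B
t=10: vr[A=512/205 B=512/205 D=1024/793 E=256/205 G=256/205 H=2] → run E
t=11: vr[A=512/205 B=512/205 D=1024/793 G=256/205 H=2] → run G
t=12: vr[A=512/205 B=512/205 D=1024/793 G=512/205 H=2] → run D
t=13: vr[A=512/205 B=512/205 D=1536/793 G=512/205 H=2] → run D
t=14: vr[A=512/205 B=512/205 D=2048/793 G=512/205 H=2] → run H
t=15: vr[A=512/205 B=512/205 D=2048/793 G=512/205 H=3] → run A
t=16: vr[B=512/205 D=2048/793 G=512/205 H=3] → run B
t=17: vr[B=768/205 D=2048/793 G=512/205 H=3] → run G
t=18: vr[B=768/205 D=2048/793 G=768/205 H=3] → run D
t=19: vr[B=768/205 D=2560/793 G=768/205 H=3] → run H
t=20: vr[B=768/205 D=2560/793 G=768/205 H=4] → run D
t=21: vr[B=768/205 G=768/205 H=4] → run B
t=22: vr[B=1024/205 G=768/205 H=4] → run G
t=23: vr[B=1024/205 G=1024/205 H=4] → run H
t=24: vr[B=1024/205 G=1024/205 H=5] → run B
t=25: vr[B=256/41 G=1024/205 H=5] → run G
t=26: vr[B=256/41 G=256/41 H=5] → run H
t=27: vr[B=256/41 G=256/41 H=6] → run H
t=28: vr[B=256/41 G=256/41] → run B
t=29: vr[B=1536/205 G=256/41] → run G
t=30: vr[B=1536/205 G=1536/205] → run B
t=31: vr[G=1536/205] → run G
t=32: vr[G=1792/205] → run G
t=33: (idle)
t=34: (idle)
t=35: (idle)

context switches = 30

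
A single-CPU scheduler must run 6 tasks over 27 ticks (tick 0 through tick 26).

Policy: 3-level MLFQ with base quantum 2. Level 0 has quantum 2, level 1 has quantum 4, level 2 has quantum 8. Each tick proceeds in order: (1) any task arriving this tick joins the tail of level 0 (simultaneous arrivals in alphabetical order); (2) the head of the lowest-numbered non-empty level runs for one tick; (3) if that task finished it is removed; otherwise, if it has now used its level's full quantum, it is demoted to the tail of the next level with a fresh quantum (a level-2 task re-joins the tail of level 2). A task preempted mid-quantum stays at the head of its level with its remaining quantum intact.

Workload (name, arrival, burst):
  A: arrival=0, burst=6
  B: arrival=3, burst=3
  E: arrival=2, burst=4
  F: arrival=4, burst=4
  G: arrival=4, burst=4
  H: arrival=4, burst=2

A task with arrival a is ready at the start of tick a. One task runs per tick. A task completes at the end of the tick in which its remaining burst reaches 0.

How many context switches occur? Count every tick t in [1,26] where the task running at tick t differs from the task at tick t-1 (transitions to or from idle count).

context switches = 11

t=0: L0/L1/L2 = A/-/- → run A
t=1: L0/L1/L2 = A/-/- → run A
t=2: L0/L1/L2 = E/A/- → run E
t=3: L0/L1/L2 = EB/A/- → run E
t=4: L0/L1/L2 = BFGH/AE/- → run B
t=5: L0/L1/L2 = BFGH/AE/- → run B
t=6: L0/L1/L2 = FGH/AEB/- → run F
t=7: L0/L1/L2 = FGH/AEB/- → run F
t=8: L0/L1/L2 = GH/AEBF/- → run G
t=9: L0/L1/L2 = GH/AEBF/- → run G
t=10: L0/L1/L2 = H/AEBFG/- → run H
t=11: L0/L1/L2 = H/AEBFG/- → run H
t=12: L0/L1/L2 = -/AEBFG/- → run A
t=13: L0/L1/L2 = -/AEBFG/- → run A
t=14: L0/L1/L2 = -/AEBFG/- → run A
t=15: L0/L1/L2 = -/AEBFG/- → run A
t=16: L0/L1/L2 = -/EBFG/- → run E
t=17: L0/L1/L2 = -/EBFG/- → run E
t=18: L0/L1/L2 = -/BFG/- → run B
t=19: L0/L1/L2 = -/FG/- → run F
t=20: L0/L1/L2 = -/FG/- → run F
t=21: L0/L1/L2 = -/G/- → run G
t=22: L0/L1/L2 = -/G/- → run G
t=23: (idle)
t=24: (idle)
t=25: (idle)
t=26: (idle)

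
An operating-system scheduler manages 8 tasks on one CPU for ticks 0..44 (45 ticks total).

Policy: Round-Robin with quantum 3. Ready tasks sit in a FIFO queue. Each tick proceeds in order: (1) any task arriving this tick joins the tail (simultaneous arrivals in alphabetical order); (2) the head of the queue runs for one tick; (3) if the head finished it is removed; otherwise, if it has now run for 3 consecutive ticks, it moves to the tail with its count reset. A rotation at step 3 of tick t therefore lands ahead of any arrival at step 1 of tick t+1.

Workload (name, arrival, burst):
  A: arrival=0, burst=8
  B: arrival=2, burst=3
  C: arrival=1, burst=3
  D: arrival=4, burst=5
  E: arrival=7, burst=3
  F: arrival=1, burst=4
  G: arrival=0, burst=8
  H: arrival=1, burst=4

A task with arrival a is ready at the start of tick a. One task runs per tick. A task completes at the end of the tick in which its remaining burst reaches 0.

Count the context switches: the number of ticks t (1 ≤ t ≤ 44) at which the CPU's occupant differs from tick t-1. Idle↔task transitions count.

t=0: queue=[A,G] q_used=0 → run A
t=1: queue=[A,G,C,F,H] q_used=1 → run A
t=2: queue=[A,G,C,F,H,B] q_used=2 → run A
t=3: queue=[G,C,F,H,B,A] q_used=0 → run G
t=4: queue=[G,C,F,H,B,A,D] q_used=1 → run G
t=5: queue=[G,C,F,H,B,A,D] q_used=2 → run G
t=6: queue=[C,F,H,B,A,D,G] q_used=0 → run C
t=7: queue=[C,F,H,B,A,D,G,E] q_used=1 → run C
t=8: queue=[C,F,H,B,A,D,G,E] q_used=2 → run C
t=9: queue=[F,H,B,A,D,G,E] q_used=0 → run F
t=10: queue=[F,H,B,A,D,G,E] q_used=1 → run F
t=11: queue=[F,H,B,A,D,G,E] q_used=2 → run F
t=12: queue=[H,B,A,D,G,E,F] q_used=0 → run H
t=13: queue=[H,B,A,D,G,E,F] q_used=1 → run H
t=14: queue=[H,B,A,D,G,E,F] q_used=2 → run H
t=15: queue=[B,A,D,G,E,F,H] q_used=0 → run B
t=16: queue=[B,A,D,G,E,F,H] q_used=1 → run B
t=17: queue=[B,A,D,G,E,F,H] q_used=2 → run B
t=18: queue=[A,D,G,E,F,H] q_used=0 → run A
t=19: queue=[A,D,G,E,F,H] q_used=1 → run A
t=20: queue=[A,D,G,E,F,H] q_used=2 → run A
t=21: queue=[D,G,E,F,H,A] q_used=0 → run D
t=22: queue=[D,G,E,F,H,A] q_used=1 → run D
t=23: queue=[D,G,E,F,H,A] q_used=2 → run D
t=24: queue=[G,E,F,H,A,D] q_used=0 → run G
t=25: queue=[G,E,F,H,A,D] q_used=1 → run G
t=26: queue=[G,E,F,H,A,D] q_used=2 → run G
t=27: queue=[E,F,H,A,D,G] q_used=0 → run E
t=28: queue=[E,F,H,A,D,G] q_used=1 → run E
t=29: queue=[E,F,H,A,D,G] q_used=2 → run E
t=30: queue=[F,H,A,D,G] q_used=0 → run F
t=31: queue=[H,A,D,G] q_used=0 → run H
t=32: queue=[A,D,G] q_used=0 → run A
t=33: queue=[A,D,G] q_used=1 → run A
t=34: queue=[D,G] q_used=0 → run D
t=35: queue=[D,G] q_used=1 → run D
t=36: queue=[G] q_used=0 → run G
t=37: queue=[G] q_used=1 → run G
t=38: (idle)
t=39: (idle)
t=40: (idle)
t=41: (idle)
t=42: (idle)
t=43: (idle)
t=44: (idle)

context switches = 15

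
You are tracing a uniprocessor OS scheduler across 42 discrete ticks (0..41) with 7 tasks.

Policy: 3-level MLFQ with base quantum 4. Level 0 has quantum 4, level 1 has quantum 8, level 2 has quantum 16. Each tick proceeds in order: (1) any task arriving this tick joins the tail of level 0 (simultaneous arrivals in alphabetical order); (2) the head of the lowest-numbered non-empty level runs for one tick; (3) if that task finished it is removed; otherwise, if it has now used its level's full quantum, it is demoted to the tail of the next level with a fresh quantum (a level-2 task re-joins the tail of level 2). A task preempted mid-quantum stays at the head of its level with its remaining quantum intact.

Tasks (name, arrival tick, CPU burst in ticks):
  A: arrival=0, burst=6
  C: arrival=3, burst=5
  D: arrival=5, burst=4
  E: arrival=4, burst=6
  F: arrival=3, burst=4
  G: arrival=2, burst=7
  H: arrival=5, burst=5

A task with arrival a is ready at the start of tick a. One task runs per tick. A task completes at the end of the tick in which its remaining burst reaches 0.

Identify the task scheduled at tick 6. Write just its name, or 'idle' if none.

running at tick 6 = G

t=0: L0/L1/L2 = A/-/- → run A
t=1: L0/L1/L2 = A/-/- → run A
t=2: L0/L1/L2 = AG/-/- → run A
t=3: L0/L1/L2 = AGCF/-/- → run A
t=4: L0/L1/L2 = GCFE/A/- → run G
t=5: L0/L1/L2 = GCFEDH/A/- → run G
t=6: L0/L1/L2 = GCFEDH/A/- → run G
t=7: L0/L1/L2 = GCFEDH/A/- → run G
t=8: L0/L1/L2 = CFEDH/AG/- → run C
t=9: L0/L1/L2 = CFEDH/AG/- → run C
t=10: L0/L1/L2 = CFEDH/AG/- → run C
t=11: L0/L1/L2 = CFEDH/AG/- → run C
t=12: L0/L1/L2 = FEDH/AGC/- → run F
t=13: L0/L1/L2 = FEDH/AGC/- → run F
t=14: L0/L1/L2 = FEDH/AGC/- → run F
t=15: L0/L1/L2 = FEDH/AGC/- → run F
t=16: L0/L1/L2 = EDH/AGC/- → run E
t=17: L0/L1/L2 = EDH/AGC/- → run E
t=18: L0/L1/L2 = EDH/AGC/- → run E
t=19: L0/L1/L2 = EDH/AGC/- → run E
t=20: L0/L1/L2 = DH/AGCE/- → run D
t=21: L0/L1/L2 = DH/AGCE/- → run D
t=22: L0/L1/L2 = DH/AGCE/- → run D
t=23: L0/L1/L2 = DH/AGCE/- → run D
t=24: L0/L1/L2 = H/AGCE/- → run H
t=25: L0/L1/L2 = H/AGCE/- → run H
t=26: L0/L1/L2 = H/AGCE/- → run H
t=27: L0/L1/L2 = H/AGCE/- → run H
t=28: L0/L1/L2 = -/AGCEH/- → run A
t=29: L0/L1/L2 = -/AGCEH/- → run A
t=30: L0/L1/L2 = -/GCEH/- → run G
t=31: L0/L1/L2 = -/GCEH/- → run G
t=32: L0/L1/L2 = -/GCEH/- → run G
t=33: L0/L1/L2 = -/CEH/- → run C
t=34: L0/L1/L2 = -/EH/- → run E
t=35: L0/L1/L2 = -/EH/- → run E
t=36: L0/L1/L2 = -/H/- → run H
t=37: (idle)
t=38: (idle)
t=39: (idle)
t=40: (idle)
t=41: (idle)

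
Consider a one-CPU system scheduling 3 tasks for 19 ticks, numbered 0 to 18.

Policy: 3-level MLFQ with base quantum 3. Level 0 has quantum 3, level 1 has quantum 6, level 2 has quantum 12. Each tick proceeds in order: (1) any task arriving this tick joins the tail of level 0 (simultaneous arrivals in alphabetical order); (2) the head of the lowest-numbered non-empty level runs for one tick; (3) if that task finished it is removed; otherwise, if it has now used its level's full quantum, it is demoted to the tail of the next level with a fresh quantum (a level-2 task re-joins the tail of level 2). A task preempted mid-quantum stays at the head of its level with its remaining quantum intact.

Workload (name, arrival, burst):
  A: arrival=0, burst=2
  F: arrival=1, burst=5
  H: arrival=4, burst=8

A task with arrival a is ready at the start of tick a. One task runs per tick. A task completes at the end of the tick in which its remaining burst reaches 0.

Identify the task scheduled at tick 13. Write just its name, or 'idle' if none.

running at tick 13 = H

t=0: L0/L1/L2 = A/-/- → run A
t=1: L0/L1/L2 = AF/-/- → run A
t=2: L0/L1/L2 = F/-/- → run F
t=3: L0/L1/L2 = F/-/- → run F
t=4: L0/L1/L2 = FH/-/- → run F
t=5: L0/L1/L2 = H/F/- → run H
t=6: L0/L1/L2 = H/F/- → run H
t=7: L0/L1/L2 = H/F/- → run H
t=8: L0/L1/L2 = -/FH/- → run F
t=9: L0/L1/L2 = -/FH/- → run F
t=10: L0/L1/L2 = -/H/- → run H
t=11: L0/L1/L2 = -/H/- → run H
t=12: L0/L1/L2 = -/H/- → run H
t=13: L0/L1/L2 = -/H/- → run H
t=14: L0/L1/L2 = -/H/- → run H
t=15: (idle)
t=16: (idle)
t=17: (idle)
t=18: (idle)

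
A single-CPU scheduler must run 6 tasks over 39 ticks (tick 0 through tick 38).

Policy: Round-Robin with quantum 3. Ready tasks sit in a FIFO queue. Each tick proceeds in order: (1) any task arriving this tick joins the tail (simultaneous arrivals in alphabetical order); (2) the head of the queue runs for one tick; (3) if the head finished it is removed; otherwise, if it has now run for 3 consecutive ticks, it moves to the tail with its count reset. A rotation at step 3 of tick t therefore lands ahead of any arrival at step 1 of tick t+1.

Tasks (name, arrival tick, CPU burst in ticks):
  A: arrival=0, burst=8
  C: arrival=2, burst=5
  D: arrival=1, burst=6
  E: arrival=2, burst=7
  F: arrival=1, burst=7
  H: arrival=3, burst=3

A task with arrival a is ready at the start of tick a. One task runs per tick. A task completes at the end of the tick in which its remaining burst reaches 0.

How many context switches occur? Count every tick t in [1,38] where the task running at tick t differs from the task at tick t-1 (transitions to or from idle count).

context switches = 14

t=0: queue=[A] q_used=0 → run A
t=1: queue=[A,D,F] q_used=1 → run A
t=2: queue=[A,D,F,C,E] q_used=2 → run A
t=3: queue=[D,F,C,E,A,H] q_used=0 → run D
t=4: queue=[D,F,C,E,A,H] q_used=1 → run D
t=5: queue=[D,F,C,E,A,H] q_used=2 → run D
t=6: queue=[F,C,E,A,H,D] q_used=0 → run F
t=7: queue=[F,C,E,A,H,D] q_used=1 → run F
t=8: queue=[F,C,E,A,H,D] q_used=2 → run F
t=9: queue=[C,E,A,H,D,F] q_used=0 → run C
t=10: queue=[C,E,A,H,D,F] q_used=1 → run C
t=11: queue=[C,E,A,H,D,F] q_used=2 → run C
t=12: queue=[E,A,H,D,F,C] q_used=0 → run E
t=13: queue=[E,A,H,D,F,C] q_used=1 → run E
t=14: queue=[E,A,H,D,F,C] q_used=2 → run E
t=15: queue=[A,H,D,F,C,E] q_used=0 → run A
t=16: queue=[A,H,D,F,C,E] q_used=1 → run A
t=17: queue=[A,H,D,F,C,E] q_used=2 → run A
t=18: queue=[H,D,F,C,E,A] q_used=0 → run H
t=19: queue=[H,D,F,C,E,A] q_used=1 → run H
t=20: queue=[H,D,F,C,E,A] q_used=2 → run H
t=21: queue=[D,F,C,E,A] q_used=0 → run D
t=22: queue=[D,F,C,E,A] q_used=1 → run D
t=23: queue=[D,F,C,E,A] q_used=2 → run D
t=24: queue=[F,C,E,A] q_used=0 → run F
t=25: queue=[F,C,E,A] q_used=1 → run F
t=26: queue=[F,C,E,A] q_used=2 → run F
t=27: queue=[C,E,A,F] q_used=0 → run C
t=28: queue=[C,E,A,F] q_used=1 → run C
t=29: queue=[E,A,F] q_used=0 → run E
t=30: queue=[E,A,F] q_used=1 → run E
t=31: queue=[E,A,F] q_used=2 → run E
t=32: queue=[A,F,E] q_used=0 → run A
t=33: queue=[A,F,E] q_used=1 → run A
t=34: queue=[F,E] q_used=0 → run F
t=35: queue=[E] q_used=0 → run E
t=36: (idle)
t=37: (idle)
t=38: (idle)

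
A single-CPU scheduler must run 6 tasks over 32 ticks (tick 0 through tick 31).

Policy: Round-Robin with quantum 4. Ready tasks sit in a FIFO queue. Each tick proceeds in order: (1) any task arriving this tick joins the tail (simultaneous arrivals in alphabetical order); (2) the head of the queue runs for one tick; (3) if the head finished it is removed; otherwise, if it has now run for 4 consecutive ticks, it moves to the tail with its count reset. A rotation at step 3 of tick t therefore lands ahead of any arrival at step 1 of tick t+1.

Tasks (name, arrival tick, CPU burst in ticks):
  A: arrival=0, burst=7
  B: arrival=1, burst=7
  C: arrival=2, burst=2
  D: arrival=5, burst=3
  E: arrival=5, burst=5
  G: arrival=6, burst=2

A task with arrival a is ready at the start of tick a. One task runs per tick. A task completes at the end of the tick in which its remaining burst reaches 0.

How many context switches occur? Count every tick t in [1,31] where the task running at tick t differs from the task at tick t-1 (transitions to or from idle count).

t=0: queue=[A] q_used=0 → run A
t=1: queue=[A,B] q_used=1 → run A
t=2: queue=[A,B,C] q_used=2 → run A
t=3: queue=[A,B,C] q_used=3 → run A
t=4: queue=[B,C,A] q_used=0 → run B
t=5: queue=[B,C,A,D,E] q_used=1 → run B
t=6: queue=[B,C,A,D,E,G] q_used=2 → run B
t=7: queue=[B,C,A,D,E,G] q_used=3 → run B
t=8: queue=[C,A,D,E,G,B] q_used=0 → run C
t=9: queue=[C,A,D,E,G,B] q_used=1 → run C
t=10: queue=[A,D,E,G,B] q_used=0 → run A
t=11: queue=[A,D,E,G,B] q_used=1 → run A
t=12: queue=[A,D,E,G,B] q_used=2 → run A
t=13: queue=[D,E,G,B] q_used=0 → run D
t=14: queue=[D,E,G,B] q_used=1 → run D
t=15: queue=[D,E,G,B] q_used=2 → run D
t=16: queue=[E,G,B] q_used=0 → run E
t=17: queue=[E,G,B] q_used=1 → run E
t=18: queue=[E,G,B] q_used=2 → run E
t=19: queue=[E,G,B] q_used=3 → run E
t=20: queue=[G,B,E] q_used=0 → run G
t=21: queue=[G,B,E] q_used=1 → run G
t=22: queue=[B,E] q_used=0 → run B
t=23: queue=[B,E] q_used=1 → run B
t=24: queue=[B,E] q_used=2 → run B
t=25: queue=[E] q_used=0 → run E
t=26: (idle)
t=27: (idle)
t=28: (idle)
t=29: (idle)
t=30: (idle)
t=31: (idle)

context switches = 9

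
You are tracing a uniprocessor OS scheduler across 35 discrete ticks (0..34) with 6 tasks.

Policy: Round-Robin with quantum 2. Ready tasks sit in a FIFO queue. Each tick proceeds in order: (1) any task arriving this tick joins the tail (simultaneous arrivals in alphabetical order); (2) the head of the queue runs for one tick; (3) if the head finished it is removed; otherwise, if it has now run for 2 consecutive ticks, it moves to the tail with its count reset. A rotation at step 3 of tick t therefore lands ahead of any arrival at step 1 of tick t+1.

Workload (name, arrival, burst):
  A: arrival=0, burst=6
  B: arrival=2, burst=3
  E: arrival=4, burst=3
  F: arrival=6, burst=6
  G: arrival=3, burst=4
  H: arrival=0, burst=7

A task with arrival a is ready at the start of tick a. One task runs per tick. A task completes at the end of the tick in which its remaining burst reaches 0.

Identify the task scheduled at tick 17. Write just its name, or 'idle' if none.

t=0: queue=[A,H] q_used=0 → run A
t=1: queue=[A,H] q_used=1 → run A
t=2: queue=[H,A,B] q_used=0 → run H
t=3: queue=[H,A,B,G] q_used=1 → run H
t=4: queue=[A,B,G,H,E] q_used=0 → run A
t=5: queue=[A,B,G,H,E] q_used=1 → run A
t=6: queue=[B,G,H,E,A,F] q_used=0 → run B
t=7: queue=[B,G,H,E,A,F] q_used=1 → run B
t=8: queue=[G,H,E,A,F,B] q_used=0 → run G
t=9: queue=[G,H,E,A,F,B] q_used=1 → run G
t=10: queue=[H,E,A,F,B,G] q_used=0 → run H
t=11: queue=[H,E,A,F,B,G] q_used=1 → run H
t=12: queue=[E,A,F,B,G,H] q_used=0 → run E
t=13: queue=[E,A,F,B,G,H] q_used=1 → run E
t=14: queue=[A,F,B,G,H,E] q_used=0 → run A
t=15: queue=[A,F,B,G,H,E] q_used=1 → run A
t=16: queue=[F,B,G,H,E] q_used=0 → run F
t=17: queue=[F,B,G,H,E] q_used=1 → run F
t=18: queue=[B,G,H,E,F] q_used=0 → run B
t=19: queue=[G,H,E,F] q_used=0 → run G
t=20: queue=[G,H,E,F] q_used=1 → run G
t=21: queue=[H,E,F] q_used=0 → run H
t=22: queue=[H,E,F] q_used=1 → run H
t=23: queue=[E,F,H] q_used=0 → run E
t=24: queue=[F,H] q_used=0 → run F
t=25: queue=[F,H] q_used=1 → run F
t=26: queue=[H,F] q_used=0 → run H
t=27: queue=[F] q_used=0 → run F
t=28: queue=[F] q_used=1 → run F
t=29: (idle)
t=30: (idle)
t=31: (idle)
t=32: (idle)
t=33: (idle)
t=34: (idle)

running at tick 17 = F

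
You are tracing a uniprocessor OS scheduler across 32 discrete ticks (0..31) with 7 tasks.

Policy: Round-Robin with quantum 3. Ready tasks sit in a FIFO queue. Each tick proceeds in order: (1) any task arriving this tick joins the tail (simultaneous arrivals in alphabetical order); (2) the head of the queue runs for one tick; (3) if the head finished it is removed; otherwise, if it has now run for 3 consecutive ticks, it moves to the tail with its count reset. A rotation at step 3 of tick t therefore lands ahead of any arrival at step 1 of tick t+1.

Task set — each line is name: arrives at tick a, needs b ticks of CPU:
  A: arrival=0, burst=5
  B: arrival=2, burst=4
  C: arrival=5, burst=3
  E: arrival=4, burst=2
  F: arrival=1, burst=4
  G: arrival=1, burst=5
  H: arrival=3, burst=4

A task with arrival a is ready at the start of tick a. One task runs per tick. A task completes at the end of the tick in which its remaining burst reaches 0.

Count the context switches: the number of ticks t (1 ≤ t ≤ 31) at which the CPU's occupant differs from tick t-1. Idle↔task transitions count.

context switches = 12

t=0: queue=[A] q_used=0 → run A
t=1: queue=[A,F,G] q_used=1 → run A
t=2: queue=[A,F,G,B] q_used=2 → run A
t=3: queue=[F,G,B,A,H] q_used=0 → run F
t=4: queue=[F,G,B,A,H,E] q_used=1 → run F
t=5: queue=[F,G,B,A,H,E,C] q_used=2 → run F
t=6: queue=[G,B,A,H,E,C,F] q_used=0 → run G
t=7: queue=[G,B,A,H,E,C,F] q_used=1 → run G
t=8: queue=[G,B,A,H,E,C,F] q_used=2 → run G
t=9: queue=[B,A,H,E,C,F,G] q_used=0 → run B
t=10: queue=[B,A,H,E,C,F,G] q_used=1 → run B
t=11: queue=[B,A,H,E,C,F,G] q_used=2 → run B
t=12: queue=[A,H,E,C,F,G,B] q_used=0 → run A
t=13: queue=[A,H,E,C,F,G,B] q_used=1 → run A
t=14: queue=[H,E,C,F,G,B] q_used=0 → run H
t=15: queue=[H,E,C,F,G,B] q_used=1 → run H
t=16: queue=[H,E,C,F,G,B] q_used=2 → run H
t=17: queue=[E,C,F,G,B,H] q_used=0 → run E
t=18: queue=[E,C,F,G,B,H] q_used=1 → run E
t=19: queue=[C,F,G,B,H] q_used=0 → run C
t=20: queue=[C,F,G,B,H] q_used=1 → run C
t=21: queue=[C,F,G,B,H] q_used=2 → run C
t=22: queue=[F,G,B,H] q_used=0 → run F
t=23: queue=[G,B,H] q_used=0 → run G
t=24: queue=[G,B,H] q_used=1 → run G
t=25: queue=[B,H] q_used=0 → run B
t=26: queue=[H] q_used=0 → run H
t=27: (idle)
t=28: (idle)
t=29: (idle)
t=30: (idle)
t=31: (idle)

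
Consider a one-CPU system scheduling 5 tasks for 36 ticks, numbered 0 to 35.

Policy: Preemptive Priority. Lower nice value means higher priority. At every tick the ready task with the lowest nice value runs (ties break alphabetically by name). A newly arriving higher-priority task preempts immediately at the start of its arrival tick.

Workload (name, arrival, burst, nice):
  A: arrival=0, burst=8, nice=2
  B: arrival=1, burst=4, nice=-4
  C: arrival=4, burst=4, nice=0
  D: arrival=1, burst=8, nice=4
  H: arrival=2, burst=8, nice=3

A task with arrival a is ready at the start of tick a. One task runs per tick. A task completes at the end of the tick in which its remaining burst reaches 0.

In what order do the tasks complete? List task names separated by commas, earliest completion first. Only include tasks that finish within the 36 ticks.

completion order = B, C, A, H, D

t=0: ready={A} → run A
t=1: ready={A,B,D} → run B
t=2: ready={A,B,D,H} → run B
t=3: ready={A,B,D,H} → run B
t=4: ready={A,B,C,D,H} → run B
t=5: ready={A,C,D,H} → run C
t=6: ready={A,C,D,H} → run C
t=7: ready={A,C,D,H} → run C
t=8: ready={A,C,D,H} → run C
t=9: ready={A,D,H} → run A
t=10: ready={A,D,H} → run A
t=11: ready={A,D,H} → run A
t=12: ready={A,D,H} → run A
t=13: ready={A,D,H} → run A
t=14: ready={A,D,H} → run A
t=15: ready={A,D,H} → run A
t=16: ready={D,H} → run H
t=17: ready={D,H} → run H
t=18: ready={D,H} → run H
t=19: ready={D,H} → run H
t=20: ready={D,H} → run H
t=21: ready={D,H} → run H
t=22: ready={D,H} → run H
t=23: ready={D,H} → run H
t=24: ready={D} → run D
t=25: ready={D} → run D
t=26: ready={D} → run D
t=27: ready={D} → run D
t=28: ready={D} → run D
t=29: ready={D} → run D
t=30: ready={D} → run D
t=31: ready={D} → run D
t=32: (idle)
t=33: (idle)
t=34: (idle)
t=35: (idle)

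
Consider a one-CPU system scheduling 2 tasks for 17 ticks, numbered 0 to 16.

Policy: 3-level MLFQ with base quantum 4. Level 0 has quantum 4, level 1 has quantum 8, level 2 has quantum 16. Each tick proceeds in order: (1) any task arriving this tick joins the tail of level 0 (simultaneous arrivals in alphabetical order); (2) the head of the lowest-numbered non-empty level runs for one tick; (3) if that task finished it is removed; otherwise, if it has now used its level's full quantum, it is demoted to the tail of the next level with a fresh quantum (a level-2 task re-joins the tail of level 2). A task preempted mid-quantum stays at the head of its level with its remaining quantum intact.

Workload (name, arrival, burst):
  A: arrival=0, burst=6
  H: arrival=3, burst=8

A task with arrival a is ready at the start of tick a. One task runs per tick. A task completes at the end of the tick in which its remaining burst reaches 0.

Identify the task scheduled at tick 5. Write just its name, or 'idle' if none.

running at tick 5 = H

t=0: L0/L1/L2 = A/-/- → run A
t=1: L0/L1/L2 = A/-/- → run A
t=2: L0/L1/L2 = A/-/- → run A
t=3: L0/L1/L2 = AH/-/- → run A
t=4: L0/L1/L2 = H/A/- → run H
t=5: L0/L1/L2 = H/A/- → run H
t=6: L0/L1/L2 = H/A/- → run H
t=7: L0/L1/L2 = H/A/- → run H
t=8: L0/L1/L2 = -/AH/- → run A
t=9: L0/L1/L2 = -/AH/- → run A
t=10: L0/L1/L2 = -/H/- → run H
t=11: L0/L1/L2 = -/H/- → run H
t=12: L0/L1/L2 = -/H/- → run H
t=13: L0/L1/L2 = -/H/- → run H
t=14: (idle)
t=15: (idle)
t=16: (idle)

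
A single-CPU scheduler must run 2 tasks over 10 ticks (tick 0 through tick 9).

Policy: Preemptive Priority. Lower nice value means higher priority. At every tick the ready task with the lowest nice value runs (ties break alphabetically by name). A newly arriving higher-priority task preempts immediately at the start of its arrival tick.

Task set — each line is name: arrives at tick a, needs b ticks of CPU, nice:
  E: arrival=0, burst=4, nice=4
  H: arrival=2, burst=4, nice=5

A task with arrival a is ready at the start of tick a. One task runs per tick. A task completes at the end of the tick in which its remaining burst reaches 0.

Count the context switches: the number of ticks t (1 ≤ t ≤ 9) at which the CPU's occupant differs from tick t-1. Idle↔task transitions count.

context switches = 2

t=0: ready={E} → run E
t=1: ready={E} → run E
t=2: ready={E,H} → run E
t=3: ready={E,H} → run E
t=4: ready={H} → run H
t=5: ready={H} → run H
t=6: ready={H} → run H
t=7: ready={H} → run H
t=8: (idle)
t=9: (idle)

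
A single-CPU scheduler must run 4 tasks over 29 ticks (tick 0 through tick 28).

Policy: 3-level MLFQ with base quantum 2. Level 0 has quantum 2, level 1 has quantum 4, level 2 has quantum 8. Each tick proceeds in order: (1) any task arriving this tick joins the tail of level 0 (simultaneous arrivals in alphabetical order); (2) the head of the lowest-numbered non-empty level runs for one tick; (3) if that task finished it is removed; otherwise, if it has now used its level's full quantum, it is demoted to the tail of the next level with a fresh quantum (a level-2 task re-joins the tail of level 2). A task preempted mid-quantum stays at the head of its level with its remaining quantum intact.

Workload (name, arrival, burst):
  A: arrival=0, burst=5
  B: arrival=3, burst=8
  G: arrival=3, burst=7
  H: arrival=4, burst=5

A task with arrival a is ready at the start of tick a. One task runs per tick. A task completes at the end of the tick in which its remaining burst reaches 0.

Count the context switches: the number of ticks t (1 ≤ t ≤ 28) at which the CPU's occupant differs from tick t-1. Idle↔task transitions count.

t=0: L0/L1/L2 = A/-/- → run A
t=1: L0/L1/L2 = A/-/- → run A
t=2: L0/L1/L2 = -/A/- → run A
t=3: L0/L1/L2 = BG/A/- → run B
t=4: L0/L1/L2 = BGH/A/- → run B
t=5: L0/L1/L2 = GH/AB/- → run G
t=6: L0/L1/L2 = GH/AB/- → run G
t=7: L0/L1/L2 = H/ABG/- → run H
t=8: L0/L1/L2 = H/ABG/- → run H
t=9: L0/L1/L2 = -/ABGH/- → run A
t=10: L0/L1/L2 = -/ABGH/- → run A
t=11: L0/L1/L2 = -/BGH/- → run B
t=12: L0/L1/L2 = -/BGH/- → run B
t=13: L0/L1/L2 = -/BGH/- → run B
t=14: L0/L1/L2 = -/BGH/- → run B
t=15: L0/L1/L2 = -/GH/B → run G
t=16: L0/L1/L2 = -/GH/B → run G
t=17: L0/L1/L2 = -/GH/B → run G
t=18: L0/L1/L2 = -/GH/B → run G
t=19: L0/L1/L2 = -/H/BG → run H
t=20: L0/L1/L2 = -/H/BG → run H
t=21: L0/L1/L2 = -/H/BG → run H
t=22: L0/L1/L2 = -/-/BG → run B
t=23: L0/L1/L2 = -/-/BG → run B
t=24: L0/L1/L2 = -/-/G → run G
t=25: (idle)
t=26: (idle)
t=27: (idle)
t=28: (idle)

context switches = 10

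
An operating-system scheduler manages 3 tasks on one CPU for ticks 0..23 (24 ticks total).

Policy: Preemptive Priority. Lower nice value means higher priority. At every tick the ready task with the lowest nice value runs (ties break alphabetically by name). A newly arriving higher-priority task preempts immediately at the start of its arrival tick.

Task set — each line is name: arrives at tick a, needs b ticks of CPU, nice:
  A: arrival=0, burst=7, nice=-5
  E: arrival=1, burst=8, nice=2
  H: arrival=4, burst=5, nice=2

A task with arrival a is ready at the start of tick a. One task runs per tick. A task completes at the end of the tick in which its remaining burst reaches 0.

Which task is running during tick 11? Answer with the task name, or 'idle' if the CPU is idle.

running at tick 11 = E

t=0: ready={A} → run A
t=1: ready={A,E} → run A
t=2: ready={A,E} → run A
t=3: ready={A,E} → run A
t=4: ready={A,E,H} → run A
t=5: ready={A,E,H} → run A
t=6: ready={A,E,H} → run A
t=7: ready={E,H} → run E
t=8: ready={E,H} → run E
t=9: ready={E,H} → run E
t=10: ready={E,H} → run E
t=11: ready={E,H} → run E
t=12: ready={E,H} → run E
t=13: ready={E,H} → run E
t=14: ready={E,H} → run E
t=15: ready={H} → run H
t=16: ready={H} → run H
t=17: ready={H} → run H
t=18: ready={H} → run H
t=19: ready={H} → run H
t=20: (idle)
t=21: (idle)
t=22: (idle)
t=23: (idle)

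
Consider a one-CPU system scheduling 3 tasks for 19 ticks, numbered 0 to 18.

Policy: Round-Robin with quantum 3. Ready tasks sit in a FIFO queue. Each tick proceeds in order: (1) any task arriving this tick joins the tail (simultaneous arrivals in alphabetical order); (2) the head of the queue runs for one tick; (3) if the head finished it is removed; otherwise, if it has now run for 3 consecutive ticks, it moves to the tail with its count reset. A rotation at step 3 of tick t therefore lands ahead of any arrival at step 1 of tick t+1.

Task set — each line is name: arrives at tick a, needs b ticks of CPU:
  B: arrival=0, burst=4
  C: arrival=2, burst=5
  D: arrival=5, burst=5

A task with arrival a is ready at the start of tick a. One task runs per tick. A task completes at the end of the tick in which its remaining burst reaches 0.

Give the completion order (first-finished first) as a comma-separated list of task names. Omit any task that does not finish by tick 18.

t=0: queue=[B] q_used=0 → run B
t=1: queue=[B] q_used=1 → run B
t=2: queue=[B,C] q_used=2 → run B
t=3: queue=[C,B] q_used=0 → run C
t=4: queue=[C,B] q_used=1 → run C
t=5: queue=[C,B,D] q_used=2 → run C
t=6: queue=[B,D,C] q_used=0 → run B
t=7: queue=[D,C] q_used=0 → run D
t=8: queue=[D,C] q_used=1 → run D
t=9: queue=[D,C] q_used=2 → run D
t=10: queue=[C,D] q_used=0 → run C
t=11: queue=[C,D] q_used=1 → run C
t=12: queue=[D] q_used=0 → run D
t=13: queue=[D] q_used=1 → run D
t=14: (idle)
t=15: (idle)
t=16: (idle)
t=17: (idle)
t=18: (idle)

completion order = B, C, D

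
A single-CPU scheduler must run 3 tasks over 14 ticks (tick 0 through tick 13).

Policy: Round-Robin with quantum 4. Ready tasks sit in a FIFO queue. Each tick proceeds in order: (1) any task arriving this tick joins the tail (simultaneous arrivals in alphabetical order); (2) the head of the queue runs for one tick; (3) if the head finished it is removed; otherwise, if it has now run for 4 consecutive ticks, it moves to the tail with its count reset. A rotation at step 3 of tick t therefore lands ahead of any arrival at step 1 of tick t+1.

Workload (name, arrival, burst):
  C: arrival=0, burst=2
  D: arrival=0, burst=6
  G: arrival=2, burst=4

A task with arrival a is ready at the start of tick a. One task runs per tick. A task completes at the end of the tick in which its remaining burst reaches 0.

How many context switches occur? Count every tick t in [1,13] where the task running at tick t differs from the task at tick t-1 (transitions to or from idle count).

t=0: queue=[C,D] q_used=0 → run C
t=1: queue=[C,D] q_used=1 → run C
t=2: queue=[D,G] q_used=0 → run D
t=3: queue=[D,G] q_used=1 → run D
t=4: queue=[D,G] q_used=2 → run D
t=5: queue=[D,G] q_used=3 → run D
t=6: queue=[G,D] q_used=0 → run G
t=7: queue=[G,D] q_used=1 → run G
t=8: queue=[G,D] q_used=2 → run G
t=9: queue=[G,D] q_used=3 → run G
t=10: queue=[D] q_used=0 → run D
t=11: queue=[D] q_used=1 → run D
t=12: (idle)
t=13: (idle)

context switches = 4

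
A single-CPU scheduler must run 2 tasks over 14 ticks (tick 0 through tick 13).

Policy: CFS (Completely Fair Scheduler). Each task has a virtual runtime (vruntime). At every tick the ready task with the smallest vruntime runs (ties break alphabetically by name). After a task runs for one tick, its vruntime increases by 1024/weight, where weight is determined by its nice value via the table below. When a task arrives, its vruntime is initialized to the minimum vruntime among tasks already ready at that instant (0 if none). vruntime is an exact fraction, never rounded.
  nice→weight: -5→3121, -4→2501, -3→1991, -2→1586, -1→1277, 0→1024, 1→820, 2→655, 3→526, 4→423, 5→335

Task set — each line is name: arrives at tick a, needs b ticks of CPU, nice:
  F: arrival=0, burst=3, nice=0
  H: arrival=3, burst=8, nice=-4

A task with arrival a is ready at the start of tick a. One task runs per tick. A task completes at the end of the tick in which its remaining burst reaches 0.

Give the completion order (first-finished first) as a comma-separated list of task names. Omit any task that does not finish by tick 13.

t=0: vr[F=0] → run F
t=1: vr[F=1] → run F
t=2: vr[F=2] → run F
t=3: vr[H=0] → run H
t=4: vr[H=1024/2501] → run H
t=5: vr[H=2048/2501] → run H
t=6: vr[H=3072/2501] → run H
t=7: vr[H=4096/2501] → run H
t=8: vr[H=5120/2501] → run H
t=9: vr[H=6144/2501] → run H
t=10: vr[H=7168/2501] → run H
t=11: (idle)
t=12: (idle)
t=13: (idle)

completion order = F, H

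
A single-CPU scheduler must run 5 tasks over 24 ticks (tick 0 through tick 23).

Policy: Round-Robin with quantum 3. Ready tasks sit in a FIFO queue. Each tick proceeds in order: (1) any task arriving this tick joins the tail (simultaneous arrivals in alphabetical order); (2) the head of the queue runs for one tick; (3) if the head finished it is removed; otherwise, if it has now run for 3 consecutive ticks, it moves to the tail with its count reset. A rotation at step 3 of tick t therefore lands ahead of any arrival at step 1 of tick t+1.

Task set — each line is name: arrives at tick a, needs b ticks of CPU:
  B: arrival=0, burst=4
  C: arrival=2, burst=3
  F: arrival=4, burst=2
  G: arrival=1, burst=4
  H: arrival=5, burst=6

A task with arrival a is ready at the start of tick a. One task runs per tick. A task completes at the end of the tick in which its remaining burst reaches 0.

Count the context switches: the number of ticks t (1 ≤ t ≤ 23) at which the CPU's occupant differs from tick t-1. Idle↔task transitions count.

t=0: queue=[B] q_used=0 → run B
t=1: queue=[B,G] q_used=1 → run B
t=2: queue=[B,G,C] q_used=2 → run B
t=3: queue=[G,C,B] q_used=0 → run G
t=4: queue=[G,C,B,F] q_used=1 → run G
t=5: queue=[G,C,B,F,H] q_used=2 → run G
t=6: queue=[C,B,F,H,G] q_used=0 → run C
t=7: queue=[C,B,F,H,G] q_used=1 → run C
t=8: queue=[C,B,F,H,G] q_used=2 → run C
t=9: queue=[B,F,H,G] q_used=0 → run B
t=10: queue=[F,H,G] q_used=0 → run F
t=11: queue=[F,H,G] q_used=1 → run F
t=12: queue=[H,G] q_used=0 → run H
t=13: queue=[H,G] q_used=1 → run H
t=14: queue=[H,G] q_used=2 → run H
t=15: queue=[G,H] q_used=0 → run G
t=16: queue=[H] q_used=0 → run H
t=17: queue=[H] q_used=1 → run H
t=18: queue=[H] q_used=2 → run H
t=19: (idle)
t=20: (idle)
t=21: (idle)
t=22: (idle)
t=23: (idle)

context switches = 8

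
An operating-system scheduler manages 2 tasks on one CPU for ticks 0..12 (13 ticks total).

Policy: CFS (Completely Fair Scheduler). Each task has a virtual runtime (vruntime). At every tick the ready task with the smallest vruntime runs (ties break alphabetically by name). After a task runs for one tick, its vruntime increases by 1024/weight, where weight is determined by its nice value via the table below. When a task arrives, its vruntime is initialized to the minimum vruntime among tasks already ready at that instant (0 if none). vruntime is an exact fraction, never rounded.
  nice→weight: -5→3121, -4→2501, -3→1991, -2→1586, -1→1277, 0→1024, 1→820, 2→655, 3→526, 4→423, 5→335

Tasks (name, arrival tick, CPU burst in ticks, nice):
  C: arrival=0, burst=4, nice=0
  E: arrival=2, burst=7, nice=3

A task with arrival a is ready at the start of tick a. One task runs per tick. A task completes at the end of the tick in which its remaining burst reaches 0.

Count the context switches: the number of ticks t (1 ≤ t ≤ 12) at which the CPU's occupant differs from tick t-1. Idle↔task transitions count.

context switches = 4

t=0: vr[C=0] → run C
t=1: vr[C=1] → run C
t=2: vr[C=2 E=2] → run C
t=3: vr[C=3 E=2] → run E
t=4: vr[C=3 E=1038/263] → run C
t=5: vr[E=1038/263] → run E
t=6: vr[E=1550/263] → run E
t=7: vr[E=2062/263] → run E
t=8: vr[E=2574/263] → run E
t=9: vr[E=3086/263] → run E
t=10: vr[E=3598/263] → run E
t=11: (idle)
t=12: (idle)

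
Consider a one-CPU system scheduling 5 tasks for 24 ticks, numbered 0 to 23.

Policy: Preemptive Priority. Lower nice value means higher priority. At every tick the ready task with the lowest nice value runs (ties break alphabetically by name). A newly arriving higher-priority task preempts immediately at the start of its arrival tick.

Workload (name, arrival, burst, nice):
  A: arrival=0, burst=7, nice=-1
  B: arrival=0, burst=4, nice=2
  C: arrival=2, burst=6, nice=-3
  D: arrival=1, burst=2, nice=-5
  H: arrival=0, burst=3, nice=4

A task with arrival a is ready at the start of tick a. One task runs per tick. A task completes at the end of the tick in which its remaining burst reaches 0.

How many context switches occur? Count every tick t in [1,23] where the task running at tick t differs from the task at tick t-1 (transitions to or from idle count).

context switches = 6

t=0: ready={A,B,H} → run A
t=1: ready={A,B,D,H} → run D
t=2: ready={A,B,C,D,H} → run D
t=3: ready={A,B,C,H} → run C
t=4: ready={A,B,C,H} → run C
t=5: ready={A,B,C,H} → run C
t=6: ready={A,B,C,H} → run C
t=7: ready={A,B,C,H} → run C
t=8: ready={A,B,C,H} → run C
t=9: ready={A,B,H} → run A
t=10: ready={A,B,H} → run A
t=11: ready={A,B,H} → run A
t=12: ready={A,B,H} → run A
t=13: ready={A,B,H} → run A
t=14: ready={A,B,H} → run A
t=15: ready={B,H} → run B
t=16: ready={B,H} → run B
t=17: ready={B,H} → run B
t=18: ready={B,H} → run B
t=19: ready={H} → run H
t=20: ready={H} → run H
t=21: ready={H} → run H
t=22: (idle)
t=23: (idle)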